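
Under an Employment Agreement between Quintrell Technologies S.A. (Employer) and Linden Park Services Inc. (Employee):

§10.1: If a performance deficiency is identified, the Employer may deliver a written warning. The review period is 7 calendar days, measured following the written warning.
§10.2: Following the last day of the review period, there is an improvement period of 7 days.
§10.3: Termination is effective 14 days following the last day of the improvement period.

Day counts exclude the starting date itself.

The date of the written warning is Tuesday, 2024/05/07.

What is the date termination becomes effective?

2024/06/04

Adding 7 calendar days to 2024/05/07 gives 2024/05/14, which is the last day of the review period.
Adding 7 calendar days to 2024/05/14 gives 2024/05/21, which is the last day of the improvement period.
Adding 14 calendar days to 2024/05/21 gives 2024/06/04, which is the date termination becomes effective.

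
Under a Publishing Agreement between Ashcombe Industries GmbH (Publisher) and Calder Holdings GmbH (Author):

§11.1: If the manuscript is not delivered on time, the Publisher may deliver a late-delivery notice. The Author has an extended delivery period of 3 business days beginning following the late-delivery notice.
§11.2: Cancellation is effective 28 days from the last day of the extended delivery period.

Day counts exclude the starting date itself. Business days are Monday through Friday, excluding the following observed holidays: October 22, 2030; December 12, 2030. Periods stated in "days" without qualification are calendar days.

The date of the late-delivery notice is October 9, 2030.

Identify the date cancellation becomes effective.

From Wednesday, October 9, 2030, 3 business days (Oct 10, Oct 11, Oct 14, skipping weekends) brings us to Monday, October 14, 2030, which is the last day of the extended delivery period.
The date cancellation becomes effective: 28 calendar days after October 14, 2030 is November 11, 2030.

November 11, 2030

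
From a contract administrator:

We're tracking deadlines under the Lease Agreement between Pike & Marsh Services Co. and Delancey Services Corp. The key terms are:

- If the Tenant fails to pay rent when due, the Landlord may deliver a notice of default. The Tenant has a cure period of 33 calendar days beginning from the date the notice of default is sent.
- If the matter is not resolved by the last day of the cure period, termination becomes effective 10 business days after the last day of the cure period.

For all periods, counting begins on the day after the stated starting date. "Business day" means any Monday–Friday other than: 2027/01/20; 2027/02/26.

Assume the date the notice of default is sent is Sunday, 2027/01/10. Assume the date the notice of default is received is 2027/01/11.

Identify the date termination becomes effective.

The last day of the cure period: 2027/01/10 + 33 days = 2027/02/12.
The date termination becomes effective: 10 business days after Friday, 2027/02/12, skipping weekends and the listed holiday on Feb 26 — Feb 15, Feb 16, Feb 17, Feb 18, Feb 19, Feb 22, Feb 23, Feb 24, Feb 25, Mar 1 — lands on Monday, 2027/03/01.

2027/03/01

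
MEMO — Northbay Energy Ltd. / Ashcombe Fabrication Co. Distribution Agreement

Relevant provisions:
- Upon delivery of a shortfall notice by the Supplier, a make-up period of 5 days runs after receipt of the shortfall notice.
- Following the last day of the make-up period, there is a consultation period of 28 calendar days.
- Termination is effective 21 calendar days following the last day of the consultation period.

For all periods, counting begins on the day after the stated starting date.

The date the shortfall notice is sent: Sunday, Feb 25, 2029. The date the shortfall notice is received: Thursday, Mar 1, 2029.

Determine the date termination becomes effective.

Apr 24, 2029

Adding 5 calendar days to Mar 1, 2029 gives Mar 6, 2029, which is the last day of the make-up period.
The last day of the consultation period: Mar 6, 2029 + 28 days = Apr 3, 2029.
The date termination becomes effective: 21 calendar days after Apr 3, 2029 is Apr 24, 2029.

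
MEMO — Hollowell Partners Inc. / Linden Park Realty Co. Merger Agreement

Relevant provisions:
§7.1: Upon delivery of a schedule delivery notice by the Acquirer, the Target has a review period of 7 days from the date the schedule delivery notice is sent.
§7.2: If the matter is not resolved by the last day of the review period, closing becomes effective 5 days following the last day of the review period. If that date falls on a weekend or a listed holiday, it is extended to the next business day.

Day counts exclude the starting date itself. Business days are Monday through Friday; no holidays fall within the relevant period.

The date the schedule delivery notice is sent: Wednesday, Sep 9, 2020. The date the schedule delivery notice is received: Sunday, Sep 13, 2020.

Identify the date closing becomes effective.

Sep 21, 2020

Adding 7 calendar days to Sep 9, 2020 gives Sep 16, 2020, which is the last day of the review period.
The date closing becomes effective: 5 calendar days after Sep 16, 2020 is Sep 21, 2020. Sep 21, 2020 is a Monday, so no roll-forward applies.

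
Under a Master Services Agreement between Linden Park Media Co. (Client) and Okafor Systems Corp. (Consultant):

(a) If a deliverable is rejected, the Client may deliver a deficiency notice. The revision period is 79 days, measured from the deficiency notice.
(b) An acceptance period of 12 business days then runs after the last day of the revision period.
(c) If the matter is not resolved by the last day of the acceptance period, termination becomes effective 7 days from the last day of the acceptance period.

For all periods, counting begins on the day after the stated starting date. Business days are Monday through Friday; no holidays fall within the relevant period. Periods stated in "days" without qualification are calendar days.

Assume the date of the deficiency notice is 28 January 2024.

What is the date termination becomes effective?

The last day of the revision period: 79 calendar days after 28 January 2024 is 16 April 2024.
The last day of the acceptance period: 12 business days after Tuesday, 16 April 2024, skipping weekends — Apr 17, Apr 18, Apr 19, Apr 22, …, Apr 30, May 1, May 2 — lands on Thursday, 2 May 2024.
The date termination becomes effective: 2 May 2024 + 7 days = 9 May 2024.

9 May 2024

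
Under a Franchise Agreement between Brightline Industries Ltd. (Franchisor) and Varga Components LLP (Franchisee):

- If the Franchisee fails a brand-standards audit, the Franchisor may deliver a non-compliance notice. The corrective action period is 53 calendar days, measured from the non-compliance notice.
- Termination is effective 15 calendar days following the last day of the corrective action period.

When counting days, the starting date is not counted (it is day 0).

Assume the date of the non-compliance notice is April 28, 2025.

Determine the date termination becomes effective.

Adding 53 calendar days to April 28, 2025 gives June 20, 2025, which is the last day of the corrective action period.
The date termination becomes effective: 15 calendar days after June 20, 2025 is July 5, 2025.

July 5, 2025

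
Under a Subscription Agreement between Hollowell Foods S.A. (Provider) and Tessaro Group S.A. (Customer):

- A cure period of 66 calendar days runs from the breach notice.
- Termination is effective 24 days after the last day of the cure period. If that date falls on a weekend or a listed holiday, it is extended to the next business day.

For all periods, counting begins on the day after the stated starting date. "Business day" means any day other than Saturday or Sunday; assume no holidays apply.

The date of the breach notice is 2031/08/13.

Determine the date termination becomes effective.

2031/11/11

The last day of the cure period: 66 calendar days after 2031/08/13 is 2031/10/18.
Adding 24 calendar days to 2031/10/18 gives 2031/11/11, which is the date termination becomes effective. 2031/11/11 is a Tuesday, so no roll-forward applies.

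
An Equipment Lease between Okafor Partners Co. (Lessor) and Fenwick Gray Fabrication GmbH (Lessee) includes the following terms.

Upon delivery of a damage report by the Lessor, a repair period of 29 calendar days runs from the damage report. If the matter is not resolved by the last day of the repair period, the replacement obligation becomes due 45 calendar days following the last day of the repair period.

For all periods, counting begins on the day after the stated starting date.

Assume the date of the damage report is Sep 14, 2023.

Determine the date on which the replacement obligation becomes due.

Nov 27, 2023

The last day of the repair period: Sep 14, 2023 + 29 days = Oct 13, 2023.
Adding 45 calendar days to Oct 13, 2023 gives Nov 27, 2023, which is the date on which the replacement obligation becomes due.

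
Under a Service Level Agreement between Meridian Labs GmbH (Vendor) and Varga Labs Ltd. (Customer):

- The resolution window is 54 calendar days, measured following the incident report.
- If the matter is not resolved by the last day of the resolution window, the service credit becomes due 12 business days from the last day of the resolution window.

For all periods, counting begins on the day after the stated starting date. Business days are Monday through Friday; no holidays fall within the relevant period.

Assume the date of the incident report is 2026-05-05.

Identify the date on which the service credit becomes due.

2026-07-14

The last day of the resolution window: 2026-05-05 + 54 days = 2026-06-28.
From Sunday, 2026-06-28, 12 business days (Jun 29, Jun 30, Jul 1, Jul 2, …, Jul 10, Jul 13, Jul 14, skipping weekends) brings us to Tuesday, 2026-07-14, which is the date on which the service credit becomes due.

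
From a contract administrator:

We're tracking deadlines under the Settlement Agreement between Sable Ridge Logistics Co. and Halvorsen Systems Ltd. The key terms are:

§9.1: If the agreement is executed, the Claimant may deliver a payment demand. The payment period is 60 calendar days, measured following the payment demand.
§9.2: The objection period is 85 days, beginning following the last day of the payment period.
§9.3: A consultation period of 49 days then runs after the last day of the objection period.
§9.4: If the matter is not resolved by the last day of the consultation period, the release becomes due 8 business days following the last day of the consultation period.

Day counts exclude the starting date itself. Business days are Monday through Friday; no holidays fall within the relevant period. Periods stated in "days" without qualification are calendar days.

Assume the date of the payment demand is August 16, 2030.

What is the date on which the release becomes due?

Adding 60 calendar days to August 16, 2030 gives October 15, 2030, which is the last day of the payment period.
The last day of the objection period: 85 calendar days after October 15, 2030 is January 8, 2031.
The last day of the consultation period: 49 calendar days after January 8, 2031 is February 26, 2031.
The date on which the release becomes due: 8 business days after Wednesday, February 26, 2031, skipping weekends — Feb 27, Feb 28, Mar 3, Mar 4, Mar 5, Mar 6, Mar 7, Mar 10 — lands on Monday, March 10, 2031.

March 10, 2031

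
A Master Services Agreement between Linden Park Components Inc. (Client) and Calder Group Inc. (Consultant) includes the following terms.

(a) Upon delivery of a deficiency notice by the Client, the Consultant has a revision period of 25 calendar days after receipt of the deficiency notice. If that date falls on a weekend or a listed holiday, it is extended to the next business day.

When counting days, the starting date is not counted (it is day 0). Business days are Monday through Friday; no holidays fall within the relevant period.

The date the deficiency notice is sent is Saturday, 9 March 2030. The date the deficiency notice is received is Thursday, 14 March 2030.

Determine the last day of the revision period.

8 April 2030

The last day of the revision period: 14 March 2030 + 25 days = 8 April 2030. 8 April 2030 is a Monday, so no roll-forward applies.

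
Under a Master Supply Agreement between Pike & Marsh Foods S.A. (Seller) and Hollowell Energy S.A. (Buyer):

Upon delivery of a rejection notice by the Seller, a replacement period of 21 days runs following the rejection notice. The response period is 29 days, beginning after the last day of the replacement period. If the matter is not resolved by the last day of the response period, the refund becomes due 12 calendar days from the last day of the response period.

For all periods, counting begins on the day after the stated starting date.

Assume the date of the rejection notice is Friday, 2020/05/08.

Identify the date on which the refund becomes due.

2020/07/09

Adding 21 calendar days to 2020/05/08 gives 2020/05/29, which is the last day of the replacement period.
Adding 29 calendar days to 2020/05/29 gives 2020/06/27, which is the last day of the response period.
Adding 12 calendar days to 2020/06/27 gives 2020/07/09, which is the date on which the refund becomes due.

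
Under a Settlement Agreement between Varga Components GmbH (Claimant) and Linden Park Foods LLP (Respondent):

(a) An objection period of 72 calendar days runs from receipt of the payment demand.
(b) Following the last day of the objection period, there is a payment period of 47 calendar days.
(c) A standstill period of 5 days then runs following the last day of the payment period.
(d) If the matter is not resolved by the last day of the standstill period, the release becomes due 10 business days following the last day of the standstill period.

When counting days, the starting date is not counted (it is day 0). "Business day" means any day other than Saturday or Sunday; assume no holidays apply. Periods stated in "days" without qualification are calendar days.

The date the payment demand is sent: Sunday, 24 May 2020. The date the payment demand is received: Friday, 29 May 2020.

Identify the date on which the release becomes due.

The last day of the objection period: 72 calendar days after 29 May 2020 is 9 August 2020.
The last day of the payment period: 9 August 2020 + 47 days = 25 September 2020.
The last day of the standstill period: 25 September 2020 + 5 days = 30 September 2020.
From Wednesday, 30 September 2020, 10 business days (Oct 1, Oct 2, Oct 5, Oct 6, Oct 7, Oct 8, Oct 9, Oct 12, Oct 13, Oct 14, skipping weekends) brings us to Wednesday, 14 October 2020, which is the date on which the release becomes due.

14 October 2020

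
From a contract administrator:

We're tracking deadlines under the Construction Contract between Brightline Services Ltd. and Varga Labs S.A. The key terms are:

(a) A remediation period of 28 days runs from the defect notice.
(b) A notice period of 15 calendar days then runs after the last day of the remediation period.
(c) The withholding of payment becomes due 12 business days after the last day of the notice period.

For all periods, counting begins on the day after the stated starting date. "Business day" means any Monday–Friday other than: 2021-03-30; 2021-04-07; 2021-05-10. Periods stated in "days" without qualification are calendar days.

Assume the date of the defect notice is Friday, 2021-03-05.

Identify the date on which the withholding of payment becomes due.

The last day of the remediation period: 28 calendar days after 2021-03-05 is 2021-04-02.
The last day of the notice period: 15 calendar days after 2021-04-02 is 2021-04-17.
The date on which the withholding of payment becomes due: counting 12 business days from Saturday, 2021-04-17 (Apr 19, Apr 20, Apr 21, Apr 22, …, Apr 30, May 3, May 4, skipping weekends) reaches Tuesday, 2021-05-04.

2021-05-04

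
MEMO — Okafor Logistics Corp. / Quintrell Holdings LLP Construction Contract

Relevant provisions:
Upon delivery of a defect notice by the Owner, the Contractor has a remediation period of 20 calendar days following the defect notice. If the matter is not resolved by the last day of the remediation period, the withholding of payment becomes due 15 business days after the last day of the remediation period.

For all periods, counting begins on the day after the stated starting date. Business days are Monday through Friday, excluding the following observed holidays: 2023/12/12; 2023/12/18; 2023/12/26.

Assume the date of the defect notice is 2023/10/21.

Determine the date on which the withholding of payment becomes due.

2023/12/01

Adding 20 calendar days to 2023/10/21 gives 2023/11/10, which is the last day of the remediation period.
The date on which the withholding of payment becomes due: 15 business days after Friday, 2023/11/10, skipping weekends — Nov 13, Nov 14, Nov 15, Nov 16, …, Nov 29, Nov 30, Dec 1 — lands on Friday, 2023/12/01.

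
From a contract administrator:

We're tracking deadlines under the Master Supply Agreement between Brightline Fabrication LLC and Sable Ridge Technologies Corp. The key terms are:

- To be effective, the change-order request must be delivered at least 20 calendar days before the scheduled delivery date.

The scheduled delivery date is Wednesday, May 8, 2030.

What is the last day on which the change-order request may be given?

May 8, 2030 minus 20 days is Apr 18, 2030.

Apr 18, 2030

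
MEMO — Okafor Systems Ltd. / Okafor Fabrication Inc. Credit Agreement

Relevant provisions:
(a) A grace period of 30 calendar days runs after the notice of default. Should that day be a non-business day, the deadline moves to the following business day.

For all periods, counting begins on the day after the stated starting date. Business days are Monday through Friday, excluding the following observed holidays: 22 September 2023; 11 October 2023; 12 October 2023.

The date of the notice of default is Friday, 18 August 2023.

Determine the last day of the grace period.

18 September 2023

The last day of the grace period: 30 calendar days after 18 August 2023 is 17 September 2023. That falls on a Sunday, so it rolls to the next business day, Monday, 18 September 2023.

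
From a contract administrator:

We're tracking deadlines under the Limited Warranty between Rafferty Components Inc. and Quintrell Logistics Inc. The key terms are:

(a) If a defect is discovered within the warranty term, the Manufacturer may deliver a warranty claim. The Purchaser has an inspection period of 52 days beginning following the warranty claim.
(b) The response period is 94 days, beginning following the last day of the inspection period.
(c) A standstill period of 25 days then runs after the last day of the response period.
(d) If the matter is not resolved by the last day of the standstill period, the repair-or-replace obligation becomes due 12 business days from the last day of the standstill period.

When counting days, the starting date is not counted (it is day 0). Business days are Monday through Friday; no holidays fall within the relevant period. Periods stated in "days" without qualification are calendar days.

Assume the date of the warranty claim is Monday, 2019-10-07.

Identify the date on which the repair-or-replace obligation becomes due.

Adding 52 calendar days to 2019-10-07 gives 2019-11-28, which is the last day of the inspection period.
The last day of the response period: 94 calendar days after 2019-11-28 is 2020-03-01.
The last day of the standstill period: 2020-03-01 + 25 days = 2020-03-26.
From Thursday, 2020-03-26, 12 business days (Mar 27, Mar 30, Mar 31, Apr 1, …, Apr 9, Apr 10, Apr 13, skipping weekends) brings us to Monday, 2020-04-13, which is the date on which the repair-or-replace obligation becomes due.

2020-04-13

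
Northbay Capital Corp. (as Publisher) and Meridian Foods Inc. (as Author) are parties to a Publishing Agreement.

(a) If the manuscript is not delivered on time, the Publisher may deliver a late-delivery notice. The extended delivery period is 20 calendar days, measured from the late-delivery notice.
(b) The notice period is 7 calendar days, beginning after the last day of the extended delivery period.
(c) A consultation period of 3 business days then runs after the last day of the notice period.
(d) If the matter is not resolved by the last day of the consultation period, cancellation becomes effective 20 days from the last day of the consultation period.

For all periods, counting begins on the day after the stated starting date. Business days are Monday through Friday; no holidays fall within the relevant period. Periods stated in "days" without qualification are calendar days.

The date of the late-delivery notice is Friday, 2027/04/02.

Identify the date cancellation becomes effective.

Adding 20 calendar days to 2027/04/02 gives 2027/04/22, which is the last day of the extended delivery period.
The last day of the notice period: 2027/04/22 + 7 days = 2027/04/29.
From Thursday, 2027/04/29, 3 business days (Apr 30, May 3, May 4, skipping weekends) brings us to Tuesday, 2027/05/04, which is the last day of the consultation period.
The date cancellation becomes effective: 2027/05/04 + 20 days = 2027/05/24.

2027/05/24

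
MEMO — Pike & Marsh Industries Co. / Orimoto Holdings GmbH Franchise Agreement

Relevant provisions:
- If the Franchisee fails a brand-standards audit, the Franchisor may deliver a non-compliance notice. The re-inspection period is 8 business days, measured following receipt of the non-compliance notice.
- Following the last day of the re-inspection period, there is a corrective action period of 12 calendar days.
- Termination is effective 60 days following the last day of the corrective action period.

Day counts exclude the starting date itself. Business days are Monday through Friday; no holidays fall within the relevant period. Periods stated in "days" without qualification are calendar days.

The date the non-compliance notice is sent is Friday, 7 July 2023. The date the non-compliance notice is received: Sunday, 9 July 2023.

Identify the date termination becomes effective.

The last day of the re-inspection period: 8 business days after Sunday, 9 July 2023, skipping weekends — Jul 10, Jul 11, Jul 12, Jul 13, Jul 14, Jul 17, Jul 18, Jul 19 — lands on Wednesday, 19 July 2023.
The last day of the corrective action period: 19 July 2023 + 12 days = 31 July 2023.
Adding 60 calendar days to 31 July 2023 gives 29 September 2023, which is the date termination becomes effective.

29 September 2023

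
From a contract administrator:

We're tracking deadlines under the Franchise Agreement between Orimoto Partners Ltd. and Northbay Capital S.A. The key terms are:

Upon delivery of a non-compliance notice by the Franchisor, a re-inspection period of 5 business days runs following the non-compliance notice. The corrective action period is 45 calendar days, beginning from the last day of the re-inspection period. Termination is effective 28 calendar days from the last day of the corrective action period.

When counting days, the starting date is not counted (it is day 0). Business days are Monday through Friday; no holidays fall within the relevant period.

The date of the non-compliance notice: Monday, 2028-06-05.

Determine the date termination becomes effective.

The last day of the re-inspection period: 5 business days after Monday, 2028-06-05, skipping weekends — Jun 6, Jun 7, Jun 8, Jun 9, Jun 12 — lands on Monday, 2028-06-12.
The last day of the corrective action period: 2028-06-12 + 45 days = 2028-07-27.
The date termination becomes effective: 2028-07-27 + 28 days = 2028-08-24.

2028-08-24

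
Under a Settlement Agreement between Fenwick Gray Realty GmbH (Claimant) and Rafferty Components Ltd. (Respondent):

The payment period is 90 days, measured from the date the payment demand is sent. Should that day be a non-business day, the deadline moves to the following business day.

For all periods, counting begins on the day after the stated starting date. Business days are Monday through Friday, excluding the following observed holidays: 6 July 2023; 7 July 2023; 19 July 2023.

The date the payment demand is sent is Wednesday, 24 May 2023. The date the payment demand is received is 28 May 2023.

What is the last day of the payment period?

The last day of the payment period: 90 calendar days after 24 May 2023 is 22 August 2023. 22 August 2023 is a Tuesday and is not a listed holiday, so no roll-forward applies.

22 August 2023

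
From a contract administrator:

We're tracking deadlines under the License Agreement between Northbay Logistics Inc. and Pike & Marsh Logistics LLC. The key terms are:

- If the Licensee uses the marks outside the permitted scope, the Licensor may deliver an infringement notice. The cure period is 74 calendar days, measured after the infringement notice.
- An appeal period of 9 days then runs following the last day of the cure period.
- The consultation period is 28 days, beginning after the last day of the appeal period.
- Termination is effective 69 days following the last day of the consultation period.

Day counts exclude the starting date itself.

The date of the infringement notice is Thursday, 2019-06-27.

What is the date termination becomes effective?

The last day of the cure period: 74 calendar days after 2019-06-27 is 2019-09-09.
The last day of the appeal period: 9 calendar days after 2019-09-09 is 2019-09-18.
Adding 28 calendar days to 2019-09-18 gives 2019-10-16, which is the last day of the consultation period.
Adding 69 calendar days to 2019-10-16 gives 2019-12-24, which is the date termination becomes effective.

2019-12-24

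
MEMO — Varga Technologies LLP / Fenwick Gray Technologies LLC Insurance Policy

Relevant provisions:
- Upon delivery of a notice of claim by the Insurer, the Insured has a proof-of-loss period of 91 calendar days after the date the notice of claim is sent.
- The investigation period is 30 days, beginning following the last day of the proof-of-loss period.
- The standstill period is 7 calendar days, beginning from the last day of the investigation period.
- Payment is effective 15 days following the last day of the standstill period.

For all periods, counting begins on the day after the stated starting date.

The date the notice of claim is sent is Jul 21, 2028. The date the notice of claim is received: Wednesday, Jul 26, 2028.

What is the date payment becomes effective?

Dec 11, 2028

Adding 91 calendar days to Jul 21, 2028 gives Oct 20, 2028, which is the last day of the proof-of-loss period.
The last day of the investigation period: Oct 20, 2028 + 30 days = Nov 19, 2028.
The last day of the standstill period: Nov 19, 2028 + 7 days = Nov 26, 2028.
Adding 15 calendar days to Nov 26, 2028 gives Dec 11, 2028, which is the date payment becomes effective.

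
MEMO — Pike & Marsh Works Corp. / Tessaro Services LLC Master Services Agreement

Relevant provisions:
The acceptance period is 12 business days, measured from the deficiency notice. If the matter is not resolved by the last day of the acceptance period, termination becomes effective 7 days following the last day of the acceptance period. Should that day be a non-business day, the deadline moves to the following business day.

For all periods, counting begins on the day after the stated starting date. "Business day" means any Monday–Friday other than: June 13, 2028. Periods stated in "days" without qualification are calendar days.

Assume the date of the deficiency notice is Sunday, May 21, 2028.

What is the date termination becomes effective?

From Sunday, May 21, 2028, 12 business days (May 22, May 23, May 24, May 25, …, Jun 2, Jun 5, Jun 6, skipping weekends) brings us to Tuesday, June 6, 2028, which is the last day of the acceptance period.
The date termination becomes effective: June 6, 2028 + 7 days = June 13, 2028. That falls on Tuesday, a listed holiday, so it rolls to the next business day, Wednesday, June 14, 2028.

June 14, 2028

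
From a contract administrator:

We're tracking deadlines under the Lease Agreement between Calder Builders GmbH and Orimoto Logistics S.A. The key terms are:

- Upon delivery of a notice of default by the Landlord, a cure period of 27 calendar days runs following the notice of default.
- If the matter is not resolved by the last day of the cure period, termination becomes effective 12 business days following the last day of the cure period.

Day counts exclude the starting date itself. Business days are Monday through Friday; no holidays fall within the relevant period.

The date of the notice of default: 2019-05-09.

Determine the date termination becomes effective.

2019-06-21

The last day of the cure period: 27 calendar days after 2019-05-09 is 2019-06-05.
From Wednesday, 2019-06-05, 12 business days (Jun 6, Jun 7, Jun 10, Jun 11, …, Jun 19, Jun 20, Jun 21, skipping weekends) brings us to Friday, 2019-06-21, which is the date termination becomes effective.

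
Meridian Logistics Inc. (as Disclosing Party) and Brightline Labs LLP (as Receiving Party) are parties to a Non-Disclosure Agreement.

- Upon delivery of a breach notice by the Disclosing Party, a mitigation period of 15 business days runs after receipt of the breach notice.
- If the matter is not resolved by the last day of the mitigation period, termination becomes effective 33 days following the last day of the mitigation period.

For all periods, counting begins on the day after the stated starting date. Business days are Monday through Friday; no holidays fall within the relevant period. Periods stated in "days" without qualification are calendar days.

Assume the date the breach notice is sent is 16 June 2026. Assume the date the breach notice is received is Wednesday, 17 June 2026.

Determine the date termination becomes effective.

The last day of the mitigation period: 15 business days after Wednesday, 17 June 2026, skipping weekends — Jun 18, Jun 19, Jun 22, Jun 23, …, Jul 6, Jul 7, Jul 8 — lands on Wednesday, 8 July 2026.
The date termination becomes effective: 33 calendar days after 8 July 2026 is 10 August 2026.

10 August 2026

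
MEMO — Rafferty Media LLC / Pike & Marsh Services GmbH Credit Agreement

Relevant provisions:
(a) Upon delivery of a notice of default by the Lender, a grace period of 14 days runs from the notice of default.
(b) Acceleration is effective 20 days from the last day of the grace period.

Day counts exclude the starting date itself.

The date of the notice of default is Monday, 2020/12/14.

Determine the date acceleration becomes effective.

The last day of the grace period: 2020/12/14 + 14 days = 2020/12/28.
The date acceleration becomes effective: 20 calendar days after 2020/12/28 is 2021/01/17.

2021/01/17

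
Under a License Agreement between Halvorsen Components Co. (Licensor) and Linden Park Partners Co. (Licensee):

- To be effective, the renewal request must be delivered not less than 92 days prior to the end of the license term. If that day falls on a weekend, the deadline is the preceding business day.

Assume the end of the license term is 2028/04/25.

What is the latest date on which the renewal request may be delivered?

2028/01/24

2028/04/25 minus 92 days is 2028/01/24. That is a Monday, so no adjustment is needed.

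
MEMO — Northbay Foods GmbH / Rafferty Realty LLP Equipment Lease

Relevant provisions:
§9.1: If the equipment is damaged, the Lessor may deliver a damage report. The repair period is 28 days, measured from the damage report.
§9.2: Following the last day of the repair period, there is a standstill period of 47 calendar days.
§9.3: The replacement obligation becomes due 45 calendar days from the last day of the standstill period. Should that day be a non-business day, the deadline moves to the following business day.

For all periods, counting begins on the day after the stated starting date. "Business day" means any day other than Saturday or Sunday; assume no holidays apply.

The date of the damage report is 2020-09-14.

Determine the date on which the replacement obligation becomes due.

The last day of the repair period: 2020-09-14 + 28 days = 2020-10-12.
The last day of the standstill period: 2020-10-12 + 47 days = 2020-11-28.
The date on which the replacement obligation becomes due: 45 calendar days after 2020-11-28 is 2021-01-12. 2021-01-12 is a Tuesday, so no roll-forward applies.

2021-01-12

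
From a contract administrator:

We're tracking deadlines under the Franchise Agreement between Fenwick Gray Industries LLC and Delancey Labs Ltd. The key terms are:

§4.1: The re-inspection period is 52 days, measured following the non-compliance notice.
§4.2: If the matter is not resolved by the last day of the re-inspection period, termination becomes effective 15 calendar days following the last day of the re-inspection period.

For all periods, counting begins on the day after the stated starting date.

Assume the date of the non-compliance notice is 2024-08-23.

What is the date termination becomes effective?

2024-10-29

Adding 52 calendar days to 2024-08-23 gives 2024-10-14, which is the last day of the re-inspection period.
The date termination becomes effective: 15 calendar days after 2024-10-14 is 2024-10-29.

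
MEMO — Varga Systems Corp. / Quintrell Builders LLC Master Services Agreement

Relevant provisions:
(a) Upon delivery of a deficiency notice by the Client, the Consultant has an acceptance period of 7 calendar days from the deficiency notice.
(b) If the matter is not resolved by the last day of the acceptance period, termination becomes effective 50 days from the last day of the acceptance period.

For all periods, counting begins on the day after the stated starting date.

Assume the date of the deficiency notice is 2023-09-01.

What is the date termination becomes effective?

2023-10-28

The last day of the acceptance period: 2023-09-01 + 7 days = 2023-09-08.
The date termination becomes effective: 50 calendar days after 2023-09-08 is 2023-10-28.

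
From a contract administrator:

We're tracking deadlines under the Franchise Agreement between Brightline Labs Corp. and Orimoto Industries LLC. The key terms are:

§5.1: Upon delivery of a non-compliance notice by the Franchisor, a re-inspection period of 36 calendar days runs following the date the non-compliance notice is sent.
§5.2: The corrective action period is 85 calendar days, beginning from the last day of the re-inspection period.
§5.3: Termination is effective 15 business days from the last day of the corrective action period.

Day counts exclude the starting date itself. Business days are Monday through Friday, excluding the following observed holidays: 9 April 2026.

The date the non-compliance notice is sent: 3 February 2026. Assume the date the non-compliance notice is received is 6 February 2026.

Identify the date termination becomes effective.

The last day of the re-inspection period: 3 February 2026 + 36 days = 11 March 2026.
The last day of the corrective action period: 11 March 2026 + 85 days = 4 June 2026.
The date termination becomes effective: counting 15 business days from Thursday, 4 June 2026 (Jun 5, Jun 8, Jun 9, Jun 10, …, Jun 23, Jun 24, Jun 25, skipping weekends) reaches Thursday, 25 June 2026.

25 June 2026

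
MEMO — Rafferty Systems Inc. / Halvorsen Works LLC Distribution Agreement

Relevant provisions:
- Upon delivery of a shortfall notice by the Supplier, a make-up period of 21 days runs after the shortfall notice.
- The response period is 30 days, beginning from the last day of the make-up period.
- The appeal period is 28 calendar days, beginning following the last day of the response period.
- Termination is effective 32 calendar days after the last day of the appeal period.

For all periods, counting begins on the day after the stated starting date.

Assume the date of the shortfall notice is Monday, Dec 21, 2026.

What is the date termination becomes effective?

Apr 11, 2027

Adding 21 calendar days to Dec 21, 2026 gives Jan 11, 2027, which is the last day of the make-up period.
The last day of the response period: Jan 11, 2027 + 30 days = Feb 10, 2027.
Adding 28 calendar days to Feb 10, 2027 gives Mar 10, 2027, which is the last day of the appeal period.
The date termination becomes effective: Mar 10, 2027 + 32 days = Apr 11, 2027.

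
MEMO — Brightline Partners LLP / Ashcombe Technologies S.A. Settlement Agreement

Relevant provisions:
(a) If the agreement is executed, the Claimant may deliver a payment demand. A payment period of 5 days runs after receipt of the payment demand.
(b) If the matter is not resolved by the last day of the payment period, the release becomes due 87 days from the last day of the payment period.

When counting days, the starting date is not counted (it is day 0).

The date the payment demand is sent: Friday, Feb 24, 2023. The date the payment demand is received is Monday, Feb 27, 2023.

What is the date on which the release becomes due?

May 30, 2023

Adding 5 calendar days to Feb 27, 2023 gives Mar 4, 2023, which is the last day of the payment period.
The date on which the release becomes due: 87 calendar days after Mar 4, 2023 is May 30, 2023.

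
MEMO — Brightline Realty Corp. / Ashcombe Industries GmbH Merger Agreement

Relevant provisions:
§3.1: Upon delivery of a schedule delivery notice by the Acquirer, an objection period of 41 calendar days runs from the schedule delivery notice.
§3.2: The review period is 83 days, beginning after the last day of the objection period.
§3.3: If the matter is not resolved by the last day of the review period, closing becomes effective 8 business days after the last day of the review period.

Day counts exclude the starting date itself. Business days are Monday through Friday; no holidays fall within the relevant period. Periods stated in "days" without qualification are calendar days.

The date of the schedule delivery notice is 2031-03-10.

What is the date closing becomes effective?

2031-07-23

The last day of the objection period: 41 calendar days after 2031-03-10 is 2031-04-20.
Adding 83 calendar days to 2031-04-20 gives 2031-07-12, which is the last day of the review period.
From Saturday, 2031-07-12, 8 business days (Jul 14, Jul 15, Jul 16, Jul 17, Jul 18, Jul 21, Jul 22, Jul 23, skipping weekends) brings us to Wednesday, 2031-07-23, which is the date closing becomes effective.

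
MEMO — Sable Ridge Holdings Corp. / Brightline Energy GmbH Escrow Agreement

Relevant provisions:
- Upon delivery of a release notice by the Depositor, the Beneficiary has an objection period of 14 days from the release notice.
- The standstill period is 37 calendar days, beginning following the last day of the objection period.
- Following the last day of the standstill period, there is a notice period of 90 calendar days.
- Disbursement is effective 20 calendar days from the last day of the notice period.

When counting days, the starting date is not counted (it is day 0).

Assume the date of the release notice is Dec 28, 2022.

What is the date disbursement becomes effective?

Jun 7, 2023

The last day of the objection period: 14 calendar days after Dec 28, 2022 is Jan 11, 2023.
The last day of the standstill period: 37 calendar days after Jan 11, 2023 is Feb 17, 2023.
The last day of the notice period: 90 calendar days after Feb 17, 2023 is May 18, 2023.
The date disbursement becomes effective: May 18, 2023 + 20 days = Jun 7, 2023.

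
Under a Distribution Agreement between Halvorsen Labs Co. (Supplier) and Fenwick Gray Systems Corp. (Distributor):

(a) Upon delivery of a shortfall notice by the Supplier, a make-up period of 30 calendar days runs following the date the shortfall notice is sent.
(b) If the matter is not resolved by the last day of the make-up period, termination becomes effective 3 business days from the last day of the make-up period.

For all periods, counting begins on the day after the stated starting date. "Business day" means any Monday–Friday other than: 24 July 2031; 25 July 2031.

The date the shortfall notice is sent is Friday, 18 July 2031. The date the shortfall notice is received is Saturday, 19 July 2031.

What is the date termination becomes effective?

20 August 2031

Adding 30 calendar days to 18 July 2031 gives 17 August 2031, which is the last day of the make-up period.
The date termination becomes effective: counting 3 business days from Sunday, 17 August 2031 (Aug 18, Aug 19, Aug 20, skipping weekends) reaches Wednesday, 20 August 2031.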